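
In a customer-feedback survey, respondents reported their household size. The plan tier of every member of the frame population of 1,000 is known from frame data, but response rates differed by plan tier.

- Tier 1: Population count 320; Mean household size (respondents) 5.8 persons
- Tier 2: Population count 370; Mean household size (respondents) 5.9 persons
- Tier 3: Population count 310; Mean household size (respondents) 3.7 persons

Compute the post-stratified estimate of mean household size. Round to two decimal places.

5.19

Weight each group's respondent value by its population share:
  Tier 1: (320/1,000) × 5.8 = 1.856
  Tier 2: (370/1,000) × 5.9 = 2.183
  Tier 3: (310/1,000) × 3.7 = 1.147
Post-stratified estimate = 5.186 → 5.19.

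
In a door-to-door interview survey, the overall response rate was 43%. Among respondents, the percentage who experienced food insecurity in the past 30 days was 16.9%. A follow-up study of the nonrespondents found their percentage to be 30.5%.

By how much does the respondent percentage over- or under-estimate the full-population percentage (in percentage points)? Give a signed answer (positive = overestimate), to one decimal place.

Nonresponse fraction = 1 − 0.43 = 0.57.
Bias = (nonresponse fraction) × (respondent percentage − nonrespondent percentage)
     = 0.57 × (16.9 − 30.5) = 0.57 × -13.6 = -7.752.

-7.8 percentage points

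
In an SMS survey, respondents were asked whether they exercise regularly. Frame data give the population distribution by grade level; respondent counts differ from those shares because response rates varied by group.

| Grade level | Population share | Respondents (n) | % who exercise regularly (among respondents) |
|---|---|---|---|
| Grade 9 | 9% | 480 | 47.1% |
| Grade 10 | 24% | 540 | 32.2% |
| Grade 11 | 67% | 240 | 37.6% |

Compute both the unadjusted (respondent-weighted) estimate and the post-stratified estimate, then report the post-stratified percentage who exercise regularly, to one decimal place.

37.2%

Naive respondent-only estimate (weights = respondent counts):
  (480/1260)×47.1 + (540/1260)×32.2 + (240/1260)×37.6 = 38.9048%
Post-stratifying to population shares instead:
  0.09×47.1 + 0.24×32.2 + 0.67×37.6 = 37.159%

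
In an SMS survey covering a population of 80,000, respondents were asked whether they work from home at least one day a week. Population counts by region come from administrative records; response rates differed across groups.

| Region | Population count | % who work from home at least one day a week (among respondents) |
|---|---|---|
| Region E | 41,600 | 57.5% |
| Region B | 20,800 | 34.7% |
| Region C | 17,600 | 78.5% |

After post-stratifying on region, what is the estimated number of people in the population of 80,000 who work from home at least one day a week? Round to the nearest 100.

45,000

Estimated count per cell = population count × respondent percentage:
  Region E: 41,600 × 57.5% = 23,920
  Region B: 20,800 × 34.7% = 7217.6
  Region C: 17,600 × 78.5% = 13,816
Estimated total = 44953.6 → 45,000.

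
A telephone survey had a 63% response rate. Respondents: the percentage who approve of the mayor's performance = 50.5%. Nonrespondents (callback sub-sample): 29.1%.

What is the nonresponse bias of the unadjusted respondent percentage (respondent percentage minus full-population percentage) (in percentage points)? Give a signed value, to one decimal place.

Nonresponse fraction = 1 − 0.63 = 0.37.
Bias = (nonresponse fraction) × (respondent percentage − nonrespondent percentage)
     = 0.37 × (50.5 − 29.1) = 0.37 × 21.4 = 7.918.

+7.9 percentage points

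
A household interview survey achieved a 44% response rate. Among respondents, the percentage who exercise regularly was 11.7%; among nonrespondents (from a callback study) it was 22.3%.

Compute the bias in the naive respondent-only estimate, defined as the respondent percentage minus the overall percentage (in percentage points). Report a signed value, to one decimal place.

-5.9 percentage points

Nonresponse fraction = 1 − 0.44 = 0.56.
Bias = (nonresponse fraction) × (respondent percentage − nonrespondent percentage)
     = 0.56 × (11.7 − 22.3) = 0.56 × -10.6 = -5.936.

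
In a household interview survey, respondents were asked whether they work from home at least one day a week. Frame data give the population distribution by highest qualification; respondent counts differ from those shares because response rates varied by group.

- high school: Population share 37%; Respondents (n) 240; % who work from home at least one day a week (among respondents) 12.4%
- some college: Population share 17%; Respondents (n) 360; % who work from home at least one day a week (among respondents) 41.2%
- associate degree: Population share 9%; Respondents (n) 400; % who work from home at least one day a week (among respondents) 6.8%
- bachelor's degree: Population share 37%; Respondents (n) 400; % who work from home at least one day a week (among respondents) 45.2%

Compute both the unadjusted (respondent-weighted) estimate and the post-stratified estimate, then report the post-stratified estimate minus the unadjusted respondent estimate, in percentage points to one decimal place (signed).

Without adjustment, the pooled respondent share is:
  (240/1400)×12.4 + (360/1400)×41.2 + (400/1400)×6.8 + (400/1400)×45.2 = 27.5771%
Reweighting by population highest qualification shares:
  0.37×12.4 + 0.17×41.2 + 0.09×6.8 + 0.37×45.2 = 28.928%
Difference = 28.928 − 27.5771 = 1.3509 pp.

+1.4 percentage points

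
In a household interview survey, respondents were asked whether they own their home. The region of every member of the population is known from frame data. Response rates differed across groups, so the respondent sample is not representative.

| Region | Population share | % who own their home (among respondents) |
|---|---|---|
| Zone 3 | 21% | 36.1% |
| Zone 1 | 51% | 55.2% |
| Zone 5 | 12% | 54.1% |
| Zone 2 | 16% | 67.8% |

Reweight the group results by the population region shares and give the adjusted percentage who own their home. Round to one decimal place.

53.1%

Post-stratification weights by population share, not respondent share:
  Zone 3: 0.21 × 36.1 = 7.581
  Zone 1: 0.51 × 55.2 = 28.152
  Zone 5: 0.12 × 54.1 = 6.492
  Zone 2: 0.16 × 67.8 = 10.848
Post-stratified estimate = 53.073 → 53.1%.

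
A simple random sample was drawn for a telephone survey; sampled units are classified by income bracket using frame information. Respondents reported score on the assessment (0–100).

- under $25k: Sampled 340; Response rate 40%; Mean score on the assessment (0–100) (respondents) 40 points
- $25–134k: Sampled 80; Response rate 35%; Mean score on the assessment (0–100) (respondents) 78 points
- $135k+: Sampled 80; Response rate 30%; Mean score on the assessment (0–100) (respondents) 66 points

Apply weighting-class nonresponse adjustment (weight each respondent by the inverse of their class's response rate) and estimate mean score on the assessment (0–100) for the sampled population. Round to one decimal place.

Weighting each respondent by the inverse class response rate inflates each class back to its sampled size, so the class weight is n_sampled:
  under $25k: 340 × 40 = 13,600
  $25–134k: 80 × 78 = 6240
  $135k+: 80 × 66 = 5280
Adjusted estimate = 25,120 / 500 = 50.24 → 50.2.

50.2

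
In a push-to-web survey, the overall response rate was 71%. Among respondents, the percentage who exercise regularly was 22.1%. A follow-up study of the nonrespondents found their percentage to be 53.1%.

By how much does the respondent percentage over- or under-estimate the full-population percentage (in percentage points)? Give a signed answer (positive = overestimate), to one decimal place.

Nonresponse fraction = 1 − 0.71 = 0.29.
Bias = (nonresponse fraction) × (respondent percentage − nonrespondent percentage)
     = 0.29 × (22.1 − 53.1) = 0.29 × -31 = -8.99.

-9.0 percentage points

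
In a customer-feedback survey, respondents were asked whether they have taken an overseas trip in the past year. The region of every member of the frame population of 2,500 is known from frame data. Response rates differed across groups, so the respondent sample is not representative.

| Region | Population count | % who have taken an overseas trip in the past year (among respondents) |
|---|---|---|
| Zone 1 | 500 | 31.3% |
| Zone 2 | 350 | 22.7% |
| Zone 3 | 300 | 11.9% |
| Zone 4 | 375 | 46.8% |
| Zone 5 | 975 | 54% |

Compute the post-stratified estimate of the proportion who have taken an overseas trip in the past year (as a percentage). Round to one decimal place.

Weight each group's respondent value by its population share:
  Zone 1: (500/2,500) × 31.3 = 6.26
  Zone 2: (350/2,500) × 22.7 = 3.178
  Zone 3: (300/2,500) × 11.9 = 1.428
  Zone 4: (375/2,500) × 46.8 = 7.02
  Zone 5: (975/2,500) × 54 = 21.06
Post-stratified estimate = 38.946 → 38.9%.

38.9%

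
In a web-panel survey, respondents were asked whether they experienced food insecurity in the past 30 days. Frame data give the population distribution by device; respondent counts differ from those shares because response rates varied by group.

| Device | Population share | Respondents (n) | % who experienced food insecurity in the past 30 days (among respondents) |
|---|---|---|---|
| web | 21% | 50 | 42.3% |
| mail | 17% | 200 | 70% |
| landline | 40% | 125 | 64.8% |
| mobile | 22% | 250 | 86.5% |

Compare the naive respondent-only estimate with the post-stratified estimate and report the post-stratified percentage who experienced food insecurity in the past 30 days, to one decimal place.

Without adjustment, the pooled respondent share is:
  (50/625)×42.3 + (200/625)×70 + (125/625)×64.8 + (250/625)×86.5 = 73.344%
Post-stratified estimate weights by population shares:
  0.21×42.3 + 0.17×70 + 0.4×64.8 + 0.22×86.5 = 65.733%

65.7%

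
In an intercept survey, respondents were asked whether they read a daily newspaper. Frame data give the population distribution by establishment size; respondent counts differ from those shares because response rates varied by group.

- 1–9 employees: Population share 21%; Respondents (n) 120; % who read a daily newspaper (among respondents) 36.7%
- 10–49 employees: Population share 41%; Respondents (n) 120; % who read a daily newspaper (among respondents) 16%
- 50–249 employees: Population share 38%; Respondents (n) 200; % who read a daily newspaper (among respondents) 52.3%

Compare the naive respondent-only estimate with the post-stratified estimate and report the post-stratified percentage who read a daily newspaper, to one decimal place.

34.1%

Unadjusted (pooled respondent) estimate weights by respondent counts:
  (120/440)×36.7 + (120/440)×16 + (200/440)×52.3 = 38.1455%
Reweighting by population establishment size shares:
  0.21×36.7 + 0.41×16 + 0.38×52.3 = 34.141%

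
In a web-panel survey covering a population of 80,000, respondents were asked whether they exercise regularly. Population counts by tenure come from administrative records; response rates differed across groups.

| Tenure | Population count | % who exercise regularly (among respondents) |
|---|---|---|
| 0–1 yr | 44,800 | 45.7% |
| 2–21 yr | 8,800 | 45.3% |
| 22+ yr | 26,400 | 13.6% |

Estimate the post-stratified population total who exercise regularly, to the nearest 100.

Apply each group's respondent rate to its population count:
  0–1 yr: 44,800 × 45.7% = 20473.6
  2–21 yr: 8,800 × 45.3% = 3986.4
  22+ yr: 26,400 × 13.6% = 3590.4
Estimated total = 28050.4 → 28,100.

28,100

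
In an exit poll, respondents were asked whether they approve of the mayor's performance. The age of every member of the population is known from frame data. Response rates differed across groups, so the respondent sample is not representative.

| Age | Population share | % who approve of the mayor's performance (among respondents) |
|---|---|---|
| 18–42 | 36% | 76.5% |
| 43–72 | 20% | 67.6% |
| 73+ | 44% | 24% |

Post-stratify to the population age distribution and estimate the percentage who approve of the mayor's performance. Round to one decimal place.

51.6%

Post-stratification weights by population share, not respondent share:
  18–42: 0.36 × 76.5 = 27.54
  43–72: 0.2 × 67.6 = 13.52
  73+: 0.44 × 24 = 10.56
Post-stratified estimate = 51.62 → 51.6%.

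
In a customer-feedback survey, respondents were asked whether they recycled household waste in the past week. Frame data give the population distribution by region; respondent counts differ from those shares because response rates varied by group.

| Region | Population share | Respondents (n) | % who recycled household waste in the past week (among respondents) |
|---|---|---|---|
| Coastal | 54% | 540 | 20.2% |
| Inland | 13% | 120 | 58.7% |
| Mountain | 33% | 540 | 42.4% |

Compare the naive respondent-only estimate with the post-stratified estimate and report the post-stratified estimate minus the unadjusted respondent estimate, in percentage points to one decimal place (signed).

Unadjusted (pooled respondent) estimate weights by respondent counts:
  (540/1200)×20.2 + (120/1200)×58.7 + (540/1200)×42.4 = 34.04%
Reweighting by population region shares:
  0.54×20.2 + 0.13×58.7 + 0.33×42.4 = 32.531%
Difference = 32.531 − 34.04 = -1.509 pp.

-1.5 percentage points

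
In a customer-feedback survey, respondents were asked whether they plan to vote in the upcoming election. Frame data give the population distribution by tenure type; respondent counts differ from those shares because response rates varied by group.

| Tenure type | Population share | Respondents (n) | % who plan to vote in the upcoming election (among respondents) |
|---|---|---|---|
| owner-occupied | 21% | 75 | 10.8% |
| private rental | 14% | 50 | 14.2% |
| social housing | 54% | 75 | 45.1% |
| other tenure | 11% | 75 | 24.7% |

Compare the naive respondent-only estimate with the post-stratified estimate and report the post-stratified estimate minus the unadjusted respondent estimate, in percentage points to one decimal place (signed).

+6.8 percentage points

Unadjusted (pooled respondent) estimate weights by respondent counts:
  (75/275)×10.8 + (50/275)×14.2 + (75/275)×45.1 + (75/275)×24.7 = 24.5636%
Post-stratifying to population shares instead:
  0.21×10.8 + 0.14×14.2 + 0.54×45.1 + 0.11×24.7 = 31.327%
Difference = 31.327 − 24.5636 = 6.7634 pp.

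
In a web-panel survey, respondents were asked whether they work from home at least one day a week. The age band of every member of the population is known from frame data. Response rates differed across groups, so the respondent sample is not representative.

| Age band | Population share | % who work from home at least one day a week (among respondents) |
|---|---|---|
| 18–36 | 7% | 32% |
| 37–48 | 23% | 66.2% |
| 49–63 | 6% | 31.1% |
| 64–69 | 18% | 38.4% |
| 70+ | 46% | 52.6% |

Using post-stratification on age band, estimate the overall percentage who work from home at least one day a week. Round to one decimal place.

50.4%

Reweight to the known age band distribution:
  18–36: 0.07 × 32 = 2.24
  37–48: 0.23 × 66.2 = 15.226
  49–63: 0.06 × 31.1 = 1.866
  64–69: 0.18 × 38.4 = 6.912
  70+: 0.46 × 52.6 = 24.196
Post-stratified estimate = 50.44 → 50.4%.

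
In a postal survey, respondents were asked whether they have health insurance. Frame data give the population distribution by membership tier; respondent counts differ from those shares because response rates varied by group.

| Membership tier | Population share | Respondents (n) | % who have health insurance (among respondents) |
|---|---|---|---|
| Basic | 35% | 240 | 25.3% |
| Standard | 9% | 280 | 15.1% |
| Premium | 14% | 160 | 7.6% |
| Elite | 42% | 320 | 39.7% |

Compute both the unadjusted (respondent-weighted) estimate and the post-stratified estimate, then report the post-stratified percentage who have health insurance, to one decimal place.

Naive respondent-only estimate (weights = respondent counts):
  (240/1000)×25.3 + (280/1000)×15.1 + (160/1000)×7.6 + (320/1000)×39.7 = 24.22%
Post-stratified estimate weights by population shares:
  0.35×25.3 + 0.09×15.1 + 0.14×7.6 + 0.42×39.7 = 27.952%

28.0%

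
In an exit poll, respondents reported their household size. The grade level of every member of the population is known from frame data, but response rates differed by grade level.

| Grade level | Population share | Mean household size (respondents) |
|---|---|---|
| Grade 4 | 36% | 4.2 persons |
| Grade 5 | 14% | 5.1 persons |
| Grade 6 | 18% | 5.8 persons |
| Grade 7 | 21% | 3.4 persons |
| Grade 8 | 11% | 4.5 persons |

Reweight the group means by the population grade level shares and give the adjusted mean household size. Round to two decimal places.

Post-stratification weights by population share, not respondent share:
  Grade 4: 0.36 × 4.2 = 1.512
  Grade 5: 0.14 × 5.1 = 0.714
  Grade 6: 0.18 × 5.8 = 1.044
  Grade 7: 0.21 × 3.4 = 0.714
  Grade 8: 0.11 × 4.5 = 0.495
Post-stratified estimate = 4.479 → 4.48.

4.48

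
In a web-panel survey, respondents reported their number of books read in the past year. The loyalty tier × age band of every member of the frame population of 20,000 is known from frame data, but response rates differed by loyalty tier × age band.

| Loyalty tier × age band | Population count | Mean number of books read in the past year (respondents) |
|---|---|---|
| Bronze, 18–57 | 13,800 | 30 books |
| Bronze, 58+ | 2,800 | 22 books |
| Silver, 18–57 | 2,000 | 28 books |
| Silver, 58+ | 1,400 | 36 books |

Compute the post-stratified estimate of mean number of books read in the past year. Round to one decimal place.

29.1

Post-stratification weights by population share, not respondent share:
  Bronze, 18–57: (13,800/20,000) × 30 = 20.7
  Bronze, 58+: (2,800/20,000) × 22 = 3.08
  Silver, 18–57: (2,000/20,000) × 28 = 2.8
  Silver, 58+: (1,400/20,000) × 36 = 2.52
Post-stratified estimate = 29.1 → 29.1.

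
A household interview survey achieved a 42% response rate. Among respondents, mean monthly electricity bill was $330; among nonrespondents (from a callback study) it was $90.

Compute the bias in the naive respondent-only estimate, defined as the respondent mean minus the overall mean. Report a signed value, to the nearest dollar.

+$139

Nonresponse fraction = 1 − 0.42 = 0.58.
Bias = (nonresponse fraction) × (respondent mean − nonrespondent mean)
     = 0.58 × (330 − 90) = 0.58 × 240 = 139.2.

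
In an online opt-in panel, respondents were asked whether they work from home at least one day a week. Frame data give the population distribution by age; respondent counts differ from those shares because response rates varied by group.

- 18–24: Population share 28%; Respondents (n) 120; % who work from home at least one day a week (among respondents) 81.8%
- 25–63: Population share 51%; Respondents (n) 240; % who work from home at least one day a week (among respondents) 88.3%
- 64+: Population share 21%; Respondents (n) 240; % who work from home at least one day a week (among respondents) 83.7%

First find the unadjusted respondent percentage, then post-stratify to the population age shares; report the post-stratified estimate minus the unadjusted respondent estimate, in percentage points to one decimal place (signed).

+0.4 percentage points

Unadjusted (pooled respondent) estimate weights by respondent counts:
  (120/600)×81.8 + (240/600)×88.3 + (240/600)×83.7 = 85.16%
Post-stratified estimate weights by population shares:
  0.28×81.8 + 0.51×88.3 + 0.21×83.7 = 85.514%
Difference = 85.514 − 85.16 = 0.354 pp.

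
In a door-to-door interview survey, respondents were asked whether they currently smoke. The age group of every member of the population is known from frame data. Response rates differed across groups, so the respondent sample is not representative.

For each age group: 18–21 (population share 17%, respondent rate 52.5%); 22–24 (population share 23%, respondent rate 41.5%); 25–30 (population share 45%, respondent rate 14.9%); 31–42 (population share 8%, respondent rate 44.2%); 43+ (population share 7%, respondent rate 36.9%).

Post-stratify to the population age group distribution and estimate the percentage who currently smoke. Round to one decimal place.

Reweight to the known age group distribution:
  18–21: 0.17 × 52.5 = 8.925
  22–24: 0.23 × 41.5 = 9.545
  25–30: 0.45 × 14.9 = 6.705
  31–42: 0.08 × 44.2 = 3.536
  43+: 0.07 × 36.9 = 2.583
Post-stratified estimate = 31.294 → 31.3%.

31.3%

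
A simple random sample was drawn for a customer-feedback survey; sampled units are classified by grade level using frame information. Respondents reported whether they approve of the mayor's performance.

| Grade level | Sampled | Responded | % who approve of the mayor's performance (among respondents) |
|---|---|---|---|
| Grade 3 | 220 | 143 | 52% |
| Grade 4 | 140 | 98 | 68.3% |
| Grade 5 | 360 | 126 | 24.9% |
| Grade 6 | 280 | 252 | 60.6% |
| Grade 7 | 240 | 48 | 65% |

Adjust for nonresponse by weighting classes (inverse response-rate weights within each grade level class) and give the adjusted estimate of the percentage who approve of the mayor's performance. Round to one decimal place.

Response rates by class: Grade 3 143/220 = 65%, Grade 4 98/140 = 70%, Grade 5 126/360 = 35%, Grade 6 252/280 = 90%, Grade 7 48/240 = 20%.
Inverse-response-rate weighting restores each class to its sampled count, so class totals weight by n_sampled:
  Grade 3: 220 × 52 = 11,440
  Grade 4: 140 × 68.3 = 9562
  Grade 5: 360 × 24.9 = 8964
  Grade 6: 280 × 60.6 = 16,968
  Grade 7: 240 × 65 = 15,600
Adjusted estimate = 62,534 / 1,240 = 50.4306 → 50.4%.

50.4%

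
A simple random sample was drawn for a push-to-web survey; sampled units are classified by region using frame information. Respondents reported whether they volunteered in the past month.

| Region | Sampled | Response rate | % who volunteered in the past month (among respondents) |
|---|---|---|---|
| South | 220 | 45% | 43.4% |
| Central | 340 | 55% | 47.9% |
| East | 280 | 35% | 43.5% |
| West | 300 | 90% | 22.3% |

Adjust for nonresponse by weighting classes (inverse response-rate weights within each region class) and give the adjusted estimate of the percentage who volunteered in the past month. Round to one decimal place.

39.2%

With weight = n_sampled/n_responded per class, the weighted class total is n_sampled:
  South: 220 × 43.4 = 9548
  Central: 340 × 47.9 = 16,286
  East: 280 × 43.5 = 12,180
  West: 300 × 22.3 = 6690
Adjusted estimate = 44,704 / 1,140 = 39.214 → 39.2%.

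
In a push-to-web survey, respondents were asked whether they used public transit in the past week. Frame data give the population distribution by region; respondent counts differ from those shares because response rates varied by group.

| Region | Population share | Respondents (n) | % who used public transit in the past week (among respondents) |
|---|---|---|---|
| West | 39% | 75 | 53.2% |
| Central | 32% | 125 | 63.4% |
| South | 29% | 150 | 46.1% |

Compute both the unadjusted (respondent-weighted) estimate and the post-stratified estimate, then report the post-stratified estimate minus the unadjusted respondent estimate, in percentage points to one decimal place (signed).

Naive respondent-only estimate (weights = respondent counts):
  (75/350)×53.2 + (125/350)×63.4 + (150/350)×46.1 = 53.8%
Reweighting by population region shares:
  0.39×53.2 + 0.32×63.4 + 0.29×46.1 = 54.405%
Difference = 54.405 − 53.8 = 0.605 pp.

+0.6 percentage points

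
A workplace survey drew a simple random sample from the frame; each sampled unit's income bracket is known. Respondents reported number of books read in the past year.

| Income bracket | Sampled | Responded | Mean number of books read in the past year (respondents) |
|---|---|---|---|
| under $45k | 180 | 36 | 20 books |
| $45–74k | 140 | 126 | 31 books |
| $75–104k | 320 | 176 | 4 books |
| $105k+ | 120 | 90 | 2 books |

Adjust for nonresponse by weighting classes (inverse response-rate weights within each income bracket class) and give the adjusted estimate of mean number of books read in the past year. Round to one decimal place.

Class response rates: under $45k 36/180 = 20%, $45–74k 126/140 = 90%, $75–104k 176/320 = 55%, $105k+ 90/120 = 75%.
Inverse-response-rate weighting restores each class to its sampled count, so class totals weight by n_sampled:
  under $45k: 180 × 20 = 3600
  $45–74k: 140 × 31 = 4340
  $75–104k: 320 × 4 = 1280
  $105k+: 120 × 2 = 240
Adjusted estimate = 9460 / 760 = 12.4474 → 12.4.

12.4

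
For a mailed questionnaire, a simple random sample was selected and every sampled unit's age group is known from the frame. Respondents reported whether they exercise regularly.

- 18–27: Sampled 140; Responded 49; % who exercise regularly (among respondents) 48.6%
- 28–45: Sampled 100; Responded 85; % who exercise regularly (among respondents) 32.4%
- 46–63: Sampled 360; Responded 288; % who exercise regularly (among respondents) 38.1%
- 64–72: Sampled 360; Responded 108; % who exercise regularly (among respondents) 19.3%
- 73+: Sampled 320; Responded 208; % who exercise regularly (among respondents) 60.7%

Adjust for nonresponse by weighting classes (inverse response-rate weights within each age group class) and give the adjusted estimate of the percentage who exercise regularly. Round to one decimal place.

39.2%

Response rates by class: 18–27 49/140 = 35%, 28–45 85/100 = 85%, 46–63 288/360 = 80%, 64–72 108/360 = 30%, 73+ 208/320 = 65%.
Weighting each respondent by the inverse class response rate inflates each class back to its sampled size, so the class weight is n_sampled:
  18–27: 140 × 48.6 = 6804
  28–45: 100 × 32.4 = 3240
  46–63: 360 × 38.1 = 13,716
  64–72: 360 × 19.3 = 6948
  73+: 320 × 60.7 = 19,424
Adjusted estimate = 50,132 / 1,280 = 39.1656 → 39.2%.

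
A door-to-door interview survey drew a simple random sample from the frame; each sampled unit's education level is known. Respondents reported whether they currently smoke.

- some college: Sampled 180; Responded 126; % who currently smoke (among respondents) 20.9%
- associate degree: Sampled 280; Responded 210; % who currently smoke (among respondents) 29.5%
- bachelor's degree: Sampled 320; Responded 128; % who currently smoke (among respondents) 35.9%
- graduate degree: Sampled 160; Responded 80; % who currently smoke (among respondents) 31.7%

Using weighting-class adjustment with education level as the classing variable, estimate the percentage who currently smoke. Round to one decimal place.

30.4%

Response rates by class: some college 126/180 = 70%, associate degree 210/280 = 75%, bachelor's degree 128/320 = 40%, graduate degree 80/160 = 50%.
With weight = n_sampled/n_responded per class, the weighted class total is n_sampled:
  some college: 180 × 20.9 = 3762
  associate degree: 280 × 29.5 = 8260
  bachelor's degree: 320 × 35.9 = 11,488
  graduate degree: 160 × 31.7 = 5072
Adjusted estimate = 28,582 / 940 = 30.4064 → 30.4%.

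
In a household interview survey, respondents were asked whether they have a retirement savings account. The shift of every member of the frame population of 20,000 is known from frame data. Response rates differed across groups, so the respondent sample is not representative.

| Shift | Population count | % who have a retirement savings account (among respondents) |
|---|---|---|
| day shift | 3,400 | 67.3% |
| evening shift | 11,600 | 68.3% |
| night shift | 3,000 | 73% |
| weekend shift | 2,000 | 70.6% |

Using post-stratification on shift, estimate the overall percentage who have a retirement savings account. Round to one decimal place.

69.1%

Weight each group's respondent value by its population share:
  day shift: (3,400/20,000) × 67.3 = 11.441
  evening shift: (11,600/20,000) × 68.3 = 39.614
  night shift: (3,000/20,000) × 73 = 10.95
  weekend shift: (2,000/20,000) × 70.6 = 7.06
Post-stratified estimate = 69.065 → 69.1%.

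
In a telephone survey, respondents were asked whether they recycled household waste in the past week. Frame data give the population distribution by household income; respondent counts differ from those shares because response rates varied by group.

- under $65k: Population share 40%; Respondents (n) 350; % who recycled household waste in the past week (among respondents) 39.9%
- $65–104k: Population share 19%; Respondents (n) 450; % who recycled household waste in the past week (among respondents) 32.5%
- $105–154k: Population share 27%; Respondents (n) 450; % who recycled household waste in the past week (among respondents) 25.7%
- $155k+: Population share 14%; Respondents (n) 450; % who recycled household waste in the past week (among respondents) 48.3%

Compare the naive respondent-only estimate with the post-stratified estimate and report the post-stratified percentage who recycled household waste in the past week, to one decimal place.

Without adjustment, the pooled respondent share is:
  (350/1700)×39.9 + (450/1700)×32.5 + (450/1700)×25.7 + (450/1700)×48.3 = 36.4059%
Reweighting by population household income shares:
  0.4×39.9 + 0.19×32.5 + 0.27×25.7 + 0.14×48.3 = 35.836%

35.8%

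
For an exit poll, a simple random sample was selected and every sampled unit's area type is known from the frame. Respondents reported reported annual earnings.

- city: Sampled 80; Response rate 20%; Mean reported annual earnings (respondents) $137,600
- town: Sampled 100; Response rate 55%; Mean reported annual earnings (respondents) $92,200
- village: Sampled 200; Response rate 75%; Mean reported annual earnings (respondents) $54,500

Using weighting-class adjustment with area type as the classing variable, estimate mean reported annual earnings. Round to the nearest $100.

$81,900

Inverse-response-rate weighting restores each class to its sampled count, so class totals weight by n_sampled:
  city: 80 × 137,600 = 11,008,000
  town: 100 × 92,200 = 9,220,000
  village: 200 × 54,500 = 10,900,000
Adjusted estimate = 31,128,000 / 380 = 81915.8 → $81,900.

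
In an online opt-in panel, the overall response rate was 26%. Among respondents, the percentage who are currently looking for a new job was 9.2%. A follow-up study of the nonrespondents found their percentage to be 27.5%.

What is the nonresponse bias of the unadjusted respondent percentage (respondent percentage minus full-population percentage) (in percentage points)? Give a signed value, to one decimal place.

-13.5 percentage points

Nonresponse fraction = 1 − 0.26 = 0.74.
Bias = (nonresponse fraction) × (respondent percentage − nonrespondent percentage)
     = 0.74 × (9.2 − 27.5) = 0.74 × -18.3 = -13.542.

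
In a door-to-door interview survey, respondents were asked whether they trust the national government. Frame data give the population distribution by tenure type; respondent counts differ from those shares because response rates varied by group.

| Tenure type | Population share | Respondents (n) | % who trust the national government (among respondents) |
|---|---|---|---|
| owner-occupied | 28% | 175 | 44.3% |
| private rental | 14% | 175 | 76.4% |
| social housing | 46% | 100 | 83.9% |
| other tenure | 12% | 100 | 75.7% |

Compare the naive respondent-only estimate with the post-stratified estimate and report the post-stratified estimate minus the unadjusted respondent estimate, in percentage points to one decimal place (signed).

+3.4 percentage points

Without adjustment, the pooled respondent share is:
  (175/550)×44.3 + (175/550)×76.4 + (100/550)×83.9 + (100/550)×75.7 = 67.4227%
Post-stratified estimate weights by population shares:
  0.28×44.3 + 0.14×76.4 + 0.46×83.9 + 0.12×75.7 = 70.778%
Difference = 70.778 − 67.4227 = 3.3553 pp.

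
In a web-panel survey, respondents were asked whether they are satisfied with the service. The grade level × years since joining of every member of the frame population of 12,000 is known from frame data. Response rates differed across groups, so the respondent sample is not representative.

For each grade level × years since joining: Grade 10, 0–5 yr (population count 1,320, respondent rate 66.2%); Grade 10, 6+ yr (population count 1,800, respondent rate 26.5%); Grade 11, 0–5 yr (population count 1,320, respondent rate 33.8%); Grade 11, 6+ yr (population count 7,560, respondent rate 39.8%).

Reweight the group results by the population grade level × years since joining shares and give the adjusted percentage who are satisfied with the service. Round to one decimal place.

40.0%

Post-stratification weights by population share, not respondent share:
  Grade 10, 0–5 yr: (1,320/12,000) × 66.2 = 7.282
  Grade 10, 6+ yr: (1,800/12,000) × 26.5 = 3.975
  Grade 11, 0–5 yr: (1,320/12,000) × 33.8 = 3.718
  Grade 11, 6+ yr: (7,560/12,000) × 39.8 = 25.074
Post-stratified estimate = 40.049 → 40.0%.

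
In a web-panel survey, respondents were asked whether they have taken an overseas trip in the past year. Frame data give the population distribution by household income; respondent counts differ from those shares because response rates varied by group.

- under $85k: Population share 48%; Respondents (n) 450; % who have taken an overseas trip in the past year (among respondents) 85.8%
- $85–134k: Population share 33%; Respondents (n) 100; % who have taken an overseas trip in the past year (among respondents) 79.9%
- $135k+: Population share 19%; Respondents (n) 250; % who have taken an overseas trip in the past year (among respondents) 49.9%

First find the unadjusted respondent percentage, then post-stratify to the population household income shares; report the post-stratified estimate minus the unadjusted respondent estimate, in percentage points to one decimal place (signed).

+3.2 percentage points

Naive respondent-only estimate (weights = respondent counts):
  (450/800)×85.8 + (100/800)×79.9 + (250/800)×49.9 = 73.8438%
Post-stratifying to population shares instead:
  0.48×85.8 + 0.33×79.9 + 0.19×49.9 = 77.032%
Difference = 77.032 − 73.8438 = 3.1882 pp.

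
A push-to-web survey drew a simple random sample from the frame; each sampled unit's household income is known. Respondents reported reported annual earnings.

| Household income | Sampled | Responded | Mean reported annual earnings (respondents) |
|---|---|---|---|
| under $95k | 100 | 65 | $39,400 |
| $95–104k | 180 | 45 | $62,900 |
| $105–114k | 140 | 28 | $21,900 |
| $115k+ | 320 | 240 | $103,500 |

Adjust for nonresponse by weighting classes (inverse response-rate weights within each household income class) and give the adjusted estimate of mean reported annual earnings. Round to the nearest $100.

Response rates by class: under $95k 65/100 = 65%, $95–104k 45/180 = 25%, $105–114k 28/140 = 20%, $115k+ 240/320 = 75%.
Inverse-response-rate weighting restores each class to its sampled count, so class totals weight by n_sampled:
  under $95k: 100 × 39,400 = 3,940,000
  $95–104k: 180 × 62,900 = 11,322,000
  $105–114k: 140 × 21,900 = 3,066,000
  $115k+: 320 × 103,500 = 33,120,000
Adjusted estimate = 51,448,000 / 740 = 69524.3 → $69,500.

$69,500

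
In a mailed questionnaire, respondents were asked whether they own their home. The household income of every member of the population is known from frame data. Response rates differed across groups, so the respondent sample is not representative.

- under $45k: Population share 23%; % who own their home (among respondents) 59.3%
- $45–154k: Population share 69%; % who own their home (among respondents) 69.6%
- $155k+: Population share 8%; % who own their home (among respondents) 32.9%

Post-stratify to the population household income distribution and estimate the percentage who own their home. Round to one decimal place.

64.3%

Post-stratification weights by population share, not respondent share:
  under $45k: 0.23 × 59.3 = 13.639
  $45–154k: 0.69 × 69.6 = 48.024
  $155k+: 0.08 × 32.9 = 2.632
Post-stratified estimate = 64.295 → 64.3%.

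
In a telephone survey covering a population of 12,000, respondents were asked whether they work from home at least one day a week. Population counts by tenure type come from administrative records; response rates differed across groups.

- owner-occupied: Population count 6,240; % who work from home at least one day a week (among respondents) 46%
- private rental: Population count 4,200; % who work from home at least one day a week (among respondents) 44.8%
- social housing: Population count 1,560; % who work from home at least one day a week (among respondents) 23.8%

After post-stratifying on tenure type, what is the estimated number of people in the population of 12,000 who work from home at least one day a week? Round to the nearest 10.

Apply each group's respondent rate to its population count:
  owner-occupied: 6,240 × 46% = 2870.4
  private rental: 4,200 × 44.8% = 1881.6
  social housing: 1,560 × 23.8% = 371.28
Estimated total = 5123.28 → 5,120.

5,120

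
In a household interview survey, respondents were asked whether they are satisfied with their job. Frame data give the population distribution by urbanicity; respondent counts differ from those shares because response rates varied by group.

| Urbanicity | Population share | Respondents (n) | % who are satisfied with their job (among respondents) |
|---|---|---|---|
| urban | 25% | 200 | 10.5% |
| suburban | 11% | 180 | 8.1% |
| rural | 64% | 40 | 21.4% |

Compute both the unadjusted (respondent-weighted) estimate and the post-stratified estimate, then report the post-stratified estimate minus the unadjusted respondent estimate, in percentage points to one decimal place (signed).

Naive respondent-only estimate (weights = respondent counts):
  (200/420)×10.5 + (180/420)×8.1 + (40/420)×21.4 = 10.5095%
Reweighting by population urbanicity shares:
  0.25×10.5 + 0.11×8.1 + 0.64×21.4 = 17.212%
Difference = 17.212 − 10.5095 = 6.7025 pp.

+6.7 percentage points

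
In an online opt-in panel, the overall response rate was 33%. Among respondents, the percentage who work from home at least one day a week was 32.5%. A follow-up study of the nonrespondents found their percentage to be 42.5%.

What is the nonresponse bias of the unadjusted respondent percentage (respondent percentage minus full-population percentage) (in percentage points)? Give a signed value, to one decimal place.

-6.7 percentage points

Nonresponse fraction = 1 − 0.33 = 0.67.
Bias = (nonresponse fraction) × (respondent percentage − nonrespondent percentage)
     = 0.67 × (32.5 − 42.5) = 0.67 × -10 = -6.7.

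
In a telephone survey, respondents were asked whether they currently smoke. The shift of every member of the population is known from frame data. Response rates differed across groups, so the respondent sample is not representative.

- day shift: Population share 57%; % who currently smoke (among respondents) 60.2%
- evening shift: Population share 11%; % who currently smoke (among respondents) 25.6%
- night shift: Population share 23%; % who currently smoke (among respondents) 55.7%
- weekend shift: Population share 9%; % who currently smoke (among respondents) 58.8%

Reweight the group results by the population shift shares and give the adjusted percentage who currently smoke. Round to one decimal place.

Weight each group's respondent value by its population share:
  day shift: 0.57 × 60.2 = 34.314
  evening shift: 0.11 × 25.6 = 2.816
  night shift: 0.23 × 55.7 = 12.811
  weekend shift: 0.09 × 58.8 = 5.292
Post-stratified estimate = 55.233 → 55.2%.

55.2%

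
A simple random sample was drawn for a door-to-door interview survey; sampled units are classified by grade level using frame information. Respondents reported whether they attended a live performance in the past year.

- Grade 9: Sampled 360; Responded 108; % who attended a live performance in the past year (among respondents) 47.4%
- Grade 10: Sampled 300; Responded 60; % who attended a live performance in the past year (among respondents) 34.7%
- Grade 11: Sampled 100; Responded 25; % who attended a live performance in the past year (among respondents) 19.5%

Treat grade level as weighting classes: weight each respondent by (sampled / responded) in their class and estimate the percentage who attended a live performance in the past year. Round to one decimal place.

38.7%

Response rates by class: Grade 9 108/360 = 30%, Grade 10 60/300 = 20%, Grade 11 25/100 = 25%.
Each respondent's weight = sampled/responded in their class; summing within a class gives n_sampled, so:
  Grade 9: 360 × 47.4 = 17,064
  Grade 10: 300 × 34.7 = 10,410
  Grade 11: 100 × 19.5 = 1950
Adjusted estimate = 29,424 / 760 = 38.7158 → 38.7%.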